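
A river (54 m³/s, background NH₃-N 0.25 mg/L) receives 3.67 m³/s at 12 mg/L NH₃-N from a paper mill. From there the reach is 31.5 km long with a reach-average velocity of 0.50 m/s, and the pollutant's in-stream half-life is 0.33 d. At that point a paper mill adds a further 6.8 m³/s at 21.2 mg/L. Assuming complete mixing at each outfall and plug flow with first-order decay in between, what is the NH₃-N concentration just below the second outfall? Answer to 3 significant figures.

After mixing, C = (54.00·0.2500 + 3.670·12.00) / 57.67 = 57.54/57.67 = 0.9977 mg/L; combined flow 57.67 m³/s.
Travel time t = 31.5·1000 / 0.50 = 63000 s = 17.50 h.
Half-life 0.33 d → k = ln 2 / 0.33 = 2.100 d⁻¹.
After decay, C = 0.9977 × e^(−kt) = 0.9977 × 0.2162 = 0.2157 mg/L.
At the second outfall, C = (57.67·0.2157 + 6.800·21.20) / (57.67 + 6.800) = 2.429 mg/L.

2.43 mg/L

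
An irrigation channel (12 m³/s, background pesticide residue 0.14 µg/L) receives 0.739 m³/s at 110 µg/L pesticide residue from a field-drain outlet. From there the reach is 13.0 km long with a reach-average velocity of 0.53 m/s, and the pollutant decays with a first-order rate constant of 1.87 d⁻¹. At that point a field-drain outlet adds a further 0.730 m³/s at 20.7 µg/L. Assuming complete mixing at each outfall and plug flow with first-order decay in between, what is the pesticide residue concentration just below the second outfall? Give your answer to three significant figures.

Mass balance: C = (12.00·0.1400 + 0.7390·110.0) / 12.74 = 82.97/12.74 = 6.513 µg/L; combined flow 12.74 m³/s.
Travel time t = 13.0·1000 / 0.53 = 24530 s = 6.813 h.
Decay over the reach: 6.513·exp(−kt) = 6.513·0.5881 = 3.830 µg/L.
At the second outfall, C = (12.74·3.830 + 0.7300·20.70) / (12.74 + 0.7300) = 4.745 µg/L.

4.74 µg/L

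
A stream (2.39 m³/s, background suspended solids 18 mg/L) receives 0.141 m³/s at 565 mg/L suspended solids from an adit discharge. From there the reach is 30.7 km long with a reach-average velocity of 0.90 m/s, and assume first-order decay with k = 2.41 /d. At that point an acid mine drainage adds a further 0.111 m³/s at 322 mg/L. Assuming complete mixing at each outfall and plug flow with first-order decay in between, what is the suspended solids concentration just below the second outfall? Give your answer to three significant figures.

After mixing, C = (2.390·18.00 + 0.1410·565.0) / 2.531 = 122.7/2.531 = 48.47 mg/L; combined flow 2.531 m³/s.
Travel time t = 30.7·1000 / 0.90 = 34110 s = 9.475 h.
After decay, C = 48.47 × e^(−kt) = 48.47 × 0.3862 = 18.72 mg/L.
At the second outfall, C = (2.531·18.72 + 0.1110·322.0) / (2.531 + 0.1110) = 31.46 mg/L.

31.5 mg/L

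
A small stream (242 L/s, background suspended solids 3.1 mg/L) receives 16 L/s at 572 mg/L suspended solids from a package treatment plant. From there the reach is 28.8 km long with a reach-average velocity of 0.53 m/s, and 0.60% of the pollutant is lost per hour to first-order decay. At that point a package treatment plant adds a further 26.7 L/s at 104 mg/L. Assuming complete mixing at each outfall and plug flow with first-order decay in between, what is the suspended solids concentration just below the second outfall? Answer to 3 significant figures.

Mixed concentration C = ΣQC/ΣQ = (242.0·3.100 + 16.00·572.0) / 258.0 = 9902/258.0 = 38.38 mg/L; combined flow 258.0 L/s.
Travel time t = 28.8·1000 / 0.53 = 54340 s = 15.09 h.
0.60%/h lost → k = −ln(1 − 0.006) = 0.006018 h⁻¹.
After decay, C = 38.38 × e^(−kt) = 38.38 × 0.9132 = 35.05 mg/L.
Second outfall: C = (258.0·35.05 + 26.70·104.0)/284.7 = 41.51 mg/L.

41.5 mg/L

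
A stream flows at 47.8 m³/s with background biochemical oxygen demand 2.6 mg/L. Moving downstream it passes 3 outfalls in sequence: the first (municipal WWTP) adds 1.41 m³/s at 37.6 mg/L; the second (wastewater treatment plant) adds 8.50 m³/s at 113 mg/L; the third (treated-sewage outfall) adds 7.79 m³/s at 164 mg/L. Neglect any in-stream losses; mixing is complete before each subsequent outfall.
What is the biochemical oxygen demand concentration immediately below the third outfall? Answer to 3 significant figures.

Below outfall 1: Q → 49.21 m³/s, C = (47.80·2.600 + 1.410·37.60)/49.21 = 3.603 mg/L.
Below outfall 2: Q → 57.71 m³/s, C = (49.21·3.603 + 8.500·113.0)/57.71 = 19.72 mg/L.
Below outfall 3: Q → 65.50 m³/s, C = (57.71·19.72 + 7.790·164.0)/65.50 = 36.88 mg/L.

36.9 mg/L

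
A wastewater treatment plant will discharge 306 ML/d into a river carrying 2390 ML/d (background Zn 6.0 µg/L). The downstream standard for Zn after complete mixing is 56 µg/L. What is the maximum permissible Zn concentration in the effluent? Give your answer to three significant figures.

At the limit, (Qr·Cr + Qe·Cₑ)/(Qr + Qe) = 56:
Cₑ = (2696·56 − 2390·6.000) / 306.0 = 446.5 µg/L.

447 µg/L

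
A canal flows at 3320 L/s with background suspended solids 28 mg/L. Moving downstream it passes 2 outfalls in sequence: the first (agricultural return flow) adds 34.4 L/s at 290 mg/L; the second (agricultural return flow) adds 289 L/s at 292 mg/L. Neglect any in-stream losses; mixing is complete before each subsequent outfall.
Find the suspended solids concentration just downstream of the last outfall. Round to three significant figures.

51.4 mg/L

Below outfall 1: Q → 3354 L/s, C = (3320·28.00 + 34.40·290.0)/3354 = 30.69 mg/L.
Below outfall 2: Q → 3643 L/s, C = (3354·30.69 + 289.0·292.0)/3643 = 51.41 mg/L.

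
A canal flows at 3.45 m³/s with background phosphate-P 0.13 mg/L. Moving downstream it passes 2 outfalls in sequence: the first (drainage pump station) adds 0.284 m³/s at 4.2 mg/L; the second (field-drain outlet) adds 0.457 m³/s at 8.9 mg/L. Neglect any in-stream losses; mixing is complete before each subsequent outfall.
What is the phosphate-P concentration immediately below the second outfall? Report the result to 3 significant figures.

Below outfall 1: Q → 3.734 m³/s, C = (3.450·0.1300 + 0.2840·4.200)/3.734 = 0.4396 mg/L.
Below outfall 2: Q → 4.191 m³/s, C = (3.734·0.4396 + 0.4570·8.900)/4.191 = 1.362 mg/L.

1.36 mg/L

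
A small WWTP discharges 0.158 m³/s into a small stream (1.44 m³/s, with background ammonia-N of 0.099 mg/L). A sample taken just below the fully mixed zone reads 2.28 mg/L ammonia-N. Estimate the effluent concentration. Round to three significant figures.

Mass balance: 1.440·0.09900 + 0.1580·Cₑ = 1.598·2.280
→ Cₑ = (1.598·2.280 − 1.440·0.09900) / 0.1580 = 22.16 mg/L.

22.2 mg/L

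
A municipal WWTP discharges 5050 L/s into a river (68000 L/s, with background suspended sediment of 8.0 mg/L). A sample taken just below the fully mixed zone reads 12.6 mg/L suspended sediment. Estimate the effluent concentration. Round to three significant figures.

Mass balance: 68000·8.000 + 5050·Cₑ = 73050·12.60
→ Cₑ = (73050·12.60 − 68000·8.000) / 5050 = 74.54 mg/L.

74.5 mg/L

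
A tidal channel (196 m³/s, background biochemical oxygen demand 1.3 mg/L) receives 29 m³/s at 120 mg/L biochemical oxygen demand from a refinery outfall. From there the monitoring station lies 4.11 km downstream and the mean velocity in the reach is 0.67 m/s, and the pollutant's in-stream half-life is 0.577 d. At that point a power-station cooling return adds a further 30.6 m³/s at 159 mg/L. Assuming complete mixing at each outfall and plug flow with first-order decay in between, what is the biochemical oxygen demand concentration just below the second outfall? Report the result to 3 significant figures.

32.5 mg/L

After mixing, C = (196.0·1.300 + 29.00·120.0) / 225.0 = 3735/225.0 = 16.60 mg/L; combined flow 225.0 m³/s.
Travel time t = 4.11·1000 / 0.67 = 6134 s = 1.704 h.
Half-life 0.577 d → k = ln 2 / 0.577 = 1.201 d⁻¹.
After decay, C = 16.60 × e^(−kt) = 16.60 × 0.9182 = 15.24 mg/L.
At the second outfall, C = (225.0·15.24 + 30.60·159.0) / (225.0 + 30.60) = 32.45 mg/L.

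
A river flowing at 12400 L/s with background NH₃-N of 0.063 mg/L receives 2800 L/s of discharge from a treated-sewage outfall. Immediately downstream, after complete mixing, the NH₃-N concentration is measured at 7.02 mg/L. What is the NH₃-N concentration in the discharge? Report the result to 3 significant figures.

Mass balance: 12400·0.06300 + 2800·Cₑ = 15200·7.020
→ Cₑ = (15200·7.020 − 12400·0.06300) / 2800 = 37.83 mg/L.

37.8 mg/L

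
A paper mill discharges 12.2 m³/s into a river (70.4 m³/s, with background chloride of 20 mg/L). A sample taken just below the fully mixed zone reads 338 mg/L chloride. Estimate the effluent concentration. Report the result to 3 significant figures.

Mass balance: 70.40·20.00 + 12.20·Cₑ = 82.60·338.0
→ Cₑ = (82.60·338.0 − 70.40·20.00) / 12.20 = 2173 mg/L.

2170 mg/L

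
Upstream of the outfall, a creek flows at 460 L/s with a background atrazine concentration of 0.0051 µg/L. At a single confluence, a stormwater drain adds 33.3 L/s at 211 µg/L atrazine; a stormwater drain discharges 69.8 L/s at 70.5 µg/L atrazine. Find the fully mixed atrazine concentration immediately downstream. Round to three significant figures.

Conservation of mass: C = (460.0·0.005100 + 33.30·211.0 + 69.80·70.50) / 563.1 = 11950/563.1 = 21.22 µg/L.

21.2 µg/L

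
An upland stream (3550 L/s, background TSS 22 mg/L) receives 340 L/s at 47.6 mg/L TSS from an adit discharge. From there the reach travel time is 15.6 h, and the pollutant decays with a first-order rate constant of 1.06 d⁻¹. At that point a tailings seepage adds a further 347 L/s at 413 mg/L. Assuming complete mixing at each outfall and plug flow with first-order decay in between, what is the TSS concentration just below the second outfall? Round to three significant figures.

Flow-weighted average: C = (3550·22.00 + 340.0·47.60) / 3890 = 94280/3890 = 24.24 mg/L; combined flow 3890 L/s.
First-order decay: C = 24.24·exp(−k·t) = 24.24·0.5021 = 12.17 mg/L.
At the second outfall, C = (3890·12.17 + 347.0·413.0) / (3890 + 347.0) = 45.00 mg/L.

45.0 mg/L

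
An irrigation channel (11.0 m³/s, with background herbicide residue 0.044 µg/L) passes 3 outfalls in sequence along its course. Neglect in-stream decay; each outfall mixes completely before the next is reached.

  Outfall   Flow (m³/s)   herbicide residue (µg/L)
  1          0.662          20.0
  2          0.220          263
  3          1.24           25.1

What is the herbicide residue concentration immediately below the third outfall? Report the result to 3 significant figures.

Below outfall 1: Q → 11.66 m³/s, C = (11.00·0.04400 + 0.6620·20.00)/11.66 = 1.177 µg/L.
Below outfall 2: Q → 11.88 m³/s, C = (11.66·1.177 + 0.2200·263.0)/11.88 = 6.025 µg/L.
Below outfall 3: Q → 13.12 m³/s, C = (11.88·6.025 + 1.240·25.10)/13.12 = 7.827 µg/L.

7.83 µg/L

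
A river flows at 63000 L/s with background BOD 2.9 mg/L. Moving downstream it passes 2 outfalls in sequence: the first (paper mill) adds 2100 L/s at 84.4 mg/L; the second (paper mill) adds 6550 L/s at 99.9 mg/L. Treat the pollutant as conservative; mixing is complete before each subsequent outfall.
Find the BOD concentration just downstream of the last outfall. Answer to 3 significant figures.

14.2 mg/L

Below outfall 1: Q → 65100 L/s, C = (63000·2.900 + 2100·84.40)/65100 = 5.529 mg/L.
Below outfall 2: Q → 71650 L/s, C = (65100·5.529 + 6550·99.90)/71650 = 14.16 mg/L.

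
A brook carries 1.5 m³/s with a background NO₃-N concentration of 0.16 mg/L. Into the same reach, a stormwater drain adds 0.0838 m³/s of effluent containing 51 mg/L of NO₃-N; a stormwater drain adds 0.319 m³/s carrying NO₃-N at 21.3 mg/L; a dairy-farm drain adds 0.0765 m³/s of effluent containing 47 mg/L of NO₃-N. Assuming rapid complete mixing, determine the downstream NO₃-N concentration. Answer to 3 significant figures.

7.53 mg/L

After mixing, C = (1.500·0.1600 + 0.08380·51.00 + 0.3190·21.30 + 0.07650·47.00) / 1.979 = 14.90/1.979 = 7.530 mg/L.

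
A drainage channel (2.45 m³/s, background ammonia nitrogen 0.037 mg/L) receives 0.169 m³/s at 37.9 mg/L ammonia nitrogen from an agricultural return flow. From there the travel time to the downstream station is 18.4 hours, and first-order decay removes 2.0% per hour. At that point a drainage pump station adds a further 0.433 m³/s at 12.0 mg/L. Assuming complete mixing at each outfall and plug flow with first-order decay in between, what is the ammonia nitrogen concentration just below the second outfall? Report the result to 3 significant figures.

Mixed concentration C = ΣQC/ΣQ = (2.450·0.03700 + 0.1690·37.90) / 2.619 = 6.496/2.619 = 2.480 mg/L; combined flow 2.619 m³/s.
2.0%/h lost → k = −ln(1 − 0.02) = 0.02020 h⁻¹.
After decay, C = 2.480 × e^(−kt) = 2.480 × 0.6895 = 1.710 mg/L.
At the second outfall, C = (2.619·1.710 + 0.4330·12.00) / (2.619 + 0.4330) = 3.170 mg/L.

3.17 mg/L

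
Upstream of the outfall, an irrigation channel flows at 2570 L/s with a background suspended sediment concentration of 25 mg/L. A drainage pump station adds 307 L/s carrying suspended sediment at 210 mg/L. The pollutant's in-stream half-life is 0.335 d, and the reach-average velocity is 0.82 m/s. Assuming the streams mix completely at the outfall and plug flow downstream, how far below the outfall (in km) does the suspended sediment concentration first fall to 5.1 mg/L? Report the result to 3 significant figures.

Flow-weighted average: C = (2570·25.00 + 307.0·210.0) / 2877 = 128700/2877 = 44.74 mg/L.
Half-life 0.335 d → k = ln 2 / 0.335 = 2.069 d⁻¹.
Set 44.74·exp(−k·t) = 5.1 → t = ln(44.74/5.1)/k = 90680 s = 25.19 h.
Distance = v·t = 0.82·90680 = 74360 m = 74.36 km.

74.4 km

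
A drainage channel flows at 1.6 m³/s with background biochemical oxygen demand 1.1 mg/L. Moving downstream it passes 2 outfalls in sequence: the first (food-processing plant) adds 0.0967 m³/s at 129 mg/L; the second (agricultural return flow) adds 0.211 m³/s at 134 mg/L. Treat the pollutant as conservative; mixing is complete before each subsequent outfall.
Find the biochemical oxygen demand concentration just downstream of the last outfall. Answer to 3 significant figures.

22.3 mg/L

Below outfall 1: Q → 1.697 m³/s, C = (1.600·1.100 + 0.09670·129.0)/1.697 = 8.389 mg/L.
Below outfall 2: Q → 1.908 m³/s, C = (1.697·8.389 + 0.2110·134.0)/1.908 = 22.28 mg/L.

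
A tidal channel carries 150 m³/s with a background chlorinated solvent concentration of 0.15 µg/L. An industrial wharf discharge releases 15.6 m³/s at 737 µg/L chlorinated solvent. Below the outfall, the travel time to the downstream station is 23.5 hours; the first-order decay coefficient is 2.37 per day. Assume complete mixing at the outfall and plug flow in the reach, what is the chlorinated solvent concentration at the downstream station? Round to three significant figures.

After mixing, C = (150.0·0.1500 + 15.60·737.0) / 165.6 = 11520/165.6 = 69.56 µg/L.
After decay, C = 69.56 × e^(−kt) = 69.56 × 0.09821 = 6.832 µg/L.

6.83 µg/L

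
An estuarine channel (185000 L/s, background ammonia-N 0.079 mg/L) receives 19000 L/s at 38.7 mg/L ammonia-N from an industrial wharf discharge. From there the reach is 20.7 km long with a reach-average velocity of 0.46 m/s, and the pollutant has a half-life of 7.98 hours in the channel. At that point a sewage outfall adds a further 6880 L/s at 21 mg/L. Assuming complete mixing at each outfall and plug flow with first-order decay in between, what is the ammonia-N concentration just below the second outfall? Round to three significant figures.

1.89 mg/L

After mixing, C = (185000·0.07900 + 19000·38.70) / 204000 = 749900/204000 = 3.676 mg/L; combined flow 204000 L/s.
Travel time t = 20.7·1000 / 0.46 = 45000 s = 12.50 h.
Half-life 7.98 h → k = ln 2 / 7.98 = 0.08686 h⁻¹ = 2.085 d⁻¹.
First-order decay: C = 3.676·exp(−k·t) = 3.676·0.3376 = 1.241 mg/L.
At the second outfall, C = (204000·1.241 + 6880·21.00) / (204000 + 6880) = 1.886 mg/L.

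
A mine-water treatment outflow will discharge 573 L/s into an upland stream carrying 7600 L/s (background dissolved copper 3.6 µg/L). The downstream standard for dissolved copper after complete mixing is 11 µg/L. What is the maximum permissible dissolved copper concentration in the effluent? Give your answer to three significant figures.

109 µg/L

At the limit, (Qr·Cr + Qe·Cₑ)/(Qr + Qe) = 11:
Cₑ = (8173·11 − 7600·3.600) / 573.0 = 109.2 µg/L.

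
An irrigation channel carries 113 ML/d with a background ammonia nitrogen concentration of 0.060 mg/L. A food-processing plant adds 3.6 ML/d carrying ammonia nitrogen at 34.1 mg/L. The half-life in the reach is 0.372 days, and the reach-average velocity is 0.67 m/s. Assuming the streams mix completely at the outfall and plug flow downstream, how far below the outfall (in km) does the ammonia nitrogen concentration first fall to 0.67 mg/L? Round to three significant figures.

15.7 km

Mass balance: C = (113.0·0.06000 + 3.600·34.10) / 116.6 = 129.5/116.6 = 1.111 mg/L.
Half-life 0.372 d → k = ln 2 / 0.372 = 1.863 d⁻¹.
Set 1.111·exp(−k·t) = 0.67 → t = ln(1.111/0.67)/k = 23450 s = 6.514 h.
Distance = v·t = 0.67·23450 = 15710 m = 15.71 km.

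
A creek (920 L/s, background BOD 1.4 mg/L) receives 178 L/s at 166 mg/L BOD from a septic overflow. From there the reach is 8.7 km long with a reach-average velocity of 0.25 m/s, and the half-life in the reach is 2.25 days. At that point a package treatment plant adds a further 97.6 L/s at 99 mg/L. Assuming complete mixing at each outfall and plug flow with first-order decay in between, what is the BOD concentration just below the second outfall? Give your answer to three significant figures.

Mass balance: C = (920.0·1.400 + 178.0·166.0) / 1098 = 30840/1098 = 28.08 mg/L; combined flow 1098 L/s.
Travel time t = 8.7·1000 / 0.25 = 34800 s = 9.667 h.
Half-life 2.25 d → k = ln 2 / 2.25 = 0.3081 d⁻¹.
Decay over the reach: 28.08·exp(−kt) = 28.08·0.8833 = 24.81 mg/L.
Second outfall: C = (1098·24.81 + 97.60·99.00)/1196 = 30.86 mg/L.

30.9 mg/L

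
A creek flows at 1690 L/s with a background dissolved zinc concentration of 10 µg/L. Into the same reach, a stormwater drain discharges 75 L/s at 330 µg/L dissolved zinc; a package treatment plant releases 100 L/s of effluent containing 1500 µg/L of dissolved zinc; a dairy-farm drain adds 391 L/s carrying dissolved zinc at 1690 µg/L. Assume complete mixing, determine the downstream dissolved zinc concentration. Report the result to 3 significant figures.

378 µg/L

Flow-weighted average: C = (1690·10.00 + 75.00·330.0 + 100.0·1500 + 391.0·1690) / 2256 = 852400/2256 = 377.9 µg/L.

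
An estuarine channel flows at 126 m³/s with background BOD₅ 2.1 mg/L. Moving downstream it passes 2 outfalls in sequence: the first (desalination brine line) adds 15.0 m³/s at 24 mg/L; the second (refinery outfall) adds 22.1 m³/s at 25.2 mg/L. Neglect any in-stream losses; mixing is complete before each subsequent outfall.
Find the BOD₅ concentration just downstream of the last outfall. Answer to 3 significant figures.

Outfall 1: combined Q = 141.0 m³/s; C = (126.0·2.100 + 15.00·24.00)/141.0 = 4.430 mg/L.
Outfall 2: combined Q = 163.1 m³/s; C = (141.0·4.430 + 22.10·25.20)/163.1 = 7.244 mg/L.

7.24 mg/L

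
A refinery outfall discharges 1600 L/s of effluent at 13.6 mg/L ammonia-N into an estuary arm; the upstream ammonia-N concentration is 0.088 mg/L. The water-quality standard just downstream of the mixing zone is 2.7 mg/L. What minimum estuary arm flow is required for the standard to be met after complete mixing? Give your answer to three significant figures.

6680 L/s

Set C_mix = 2.7: (Q·0.08800 + 1600·13.60) / (Q + 1600) = 2.7
→ Q = 1600·(13.60 − 2.7)/(2.7 − 0.08800) = 6677 L/s.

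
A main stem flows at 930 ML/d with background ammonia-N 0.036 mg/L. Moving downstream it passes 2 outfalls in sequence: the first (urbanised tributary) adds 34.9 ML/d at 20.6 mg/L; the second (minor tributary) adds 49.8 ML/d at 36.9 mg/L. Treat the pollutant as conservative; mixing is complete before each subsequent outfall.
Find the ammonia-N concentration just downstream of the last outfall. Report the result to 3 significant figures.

After outfall 1: Q = 930.0 + 34.90 = 964.9 ML/d; C = (930.0·0.03600 + 34.90·20.60)/964.9 = 0.7798 mg/L.
After outfall 2: Q = 964.9 + 49.80 = 1015 ML/d; C = (964.9·0.7798 + 49.80·36.90)/1015 = 2.553 mg/L.

2.55 mg/L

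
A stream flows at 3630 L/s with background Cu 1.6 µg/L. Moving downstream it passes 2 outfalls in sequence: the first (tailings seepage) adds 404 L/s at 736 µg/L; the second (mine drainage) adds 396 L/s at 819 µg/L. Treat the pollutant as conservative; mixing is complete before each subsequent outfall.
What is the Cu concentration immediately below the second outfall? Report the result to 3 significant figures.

After outfall 1: Q = 3630 + 404.0 = 4034 L/s; C = (3630·1.600 + 404.0·736.0)/4034 = 75.15 µg/L.
After outfall 2: Q = 4034 + 396.0 = 4430 L/s; C = (4034·75.15 + 396.0·819.0)/4430 = 141.6 µg/L.

142 µg/L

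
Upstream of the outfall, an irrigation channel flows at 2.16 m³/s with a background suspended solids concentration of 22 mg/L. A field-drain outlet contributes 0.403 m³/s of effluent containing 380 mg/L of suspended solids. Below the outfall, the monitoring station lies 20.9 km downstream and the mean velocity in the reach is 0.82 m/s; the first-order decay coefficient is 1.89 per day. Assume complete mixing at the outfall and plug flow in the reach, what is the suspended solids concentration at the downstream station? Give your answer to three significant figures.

44.8 mg/L

Flow-weighted average: C = (2.160·22.00 + 0.4030·380.0) / 2.563 = 200.7/2.563 = 78.29 mg/L.
Travel time t = 20.9·1000 / 0.82 = 25490 s = 7.080 h.
After decay, C = 78.29 × e^(−kt) = 78.29 × 0.5726 = 44.83 mg/L.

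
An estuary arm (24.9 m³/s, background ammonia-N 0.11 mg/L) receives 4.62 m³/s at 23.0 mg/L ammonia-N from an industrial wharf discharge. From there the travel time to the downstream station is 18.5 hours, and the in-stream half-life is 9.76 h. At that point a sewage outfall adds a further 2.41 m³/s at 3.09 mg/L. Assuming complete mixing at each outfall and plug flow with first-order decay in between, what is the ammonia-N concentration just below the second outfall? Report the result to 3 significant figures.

Mass balance: C = (24.90·0.1100 + 4.620·23.00) / 29.52 = 109.0/29.52 = 3.692 mg/L; combined flow 29.52 m³/s.
Half-life 9.76 h → k = ln 2 / 9.76 = 0.07102 h⁻¹ = 1.704 d⁻¹.
Decay over the reach: 3.692·exp(−kt) = 3.692·0.2688 = 0.9924 mg/L.
Second outfall: C = (29.52·0.9924 + 2.410·3.090)/31.93 = 1.151 mg/L.

1.15 mg/L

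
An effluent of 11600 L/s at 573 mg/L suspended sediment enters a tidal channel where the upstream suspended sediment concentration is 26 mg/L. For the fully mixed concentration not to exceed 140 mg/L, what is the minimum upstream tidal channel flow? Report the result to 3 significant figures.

Set C_mix = 140: (Q·26.00 + 11600·573.0) / (Q + 11600) = 140
→ Q = 11600·(573.0 − 140)/(140 − 26.00) = 44060 L/s.

44100 L/s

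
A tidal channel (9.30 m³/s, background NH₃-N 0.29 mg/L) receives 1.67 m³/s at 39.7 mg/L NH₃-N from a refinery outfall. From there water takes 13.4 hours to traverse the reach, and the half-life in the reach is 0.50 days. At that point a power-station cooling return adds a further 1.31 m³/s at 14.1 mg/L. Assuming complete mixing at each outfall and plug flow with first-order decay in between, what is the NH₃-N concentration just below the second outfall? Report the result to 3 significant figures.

4.10 mg/L

Conservation of mass: C = (9.300·0.2900 + 1.670·39.70) / 10.97 = 69.00/10.97 = 6.290 mg/L; combined flow 10.97 m³/s.
Half-life 0.50 d → k = ln 2 / 0.50 = 1.386 d⁻¹.
Applying C = C₀e^(−kt): 6.290 × 0.4612 = 2.900 mg/L.
Second outfall: C = (10.97·2.900 + 1.310·14.10)/12.28 = 4.095 mg/L.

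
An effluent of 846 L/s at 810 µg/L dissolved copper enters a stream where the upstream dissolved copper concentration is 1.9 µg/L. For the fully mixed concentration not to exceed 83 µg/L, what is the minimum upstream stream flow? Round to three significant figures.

Set C_mix = 83: (Q·1.900 + 846.0·810.0) / (Q + 846.0) = 83
→ Q = 846.0·(810.0 − 83)/(83 − 1.900) = 7584 L/s.

7580 L/s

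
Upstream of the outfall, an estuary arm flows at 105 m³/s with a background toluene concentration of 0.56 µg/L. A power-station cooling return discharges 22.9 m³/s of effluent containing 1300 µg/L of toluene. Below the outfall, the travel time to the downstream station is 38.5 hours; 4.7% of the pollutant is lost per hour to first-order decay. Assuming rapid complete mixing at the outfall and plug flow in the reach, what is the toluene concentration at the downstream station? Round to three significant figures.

36.5 µg/L

Mixed concentration C = ΣQC/ΣQ = (105.0·0.5600 + 22.90·1300) / 127.9 = 29830/127.9 = 233.2 µg/L.
4.7%/h lost → k = −ln(1 − 0.047) = 0.04814 h⁻¹.
Applying C = C₀e^(−kt): 233.2 × 0.1567 = 36.55 µg/L.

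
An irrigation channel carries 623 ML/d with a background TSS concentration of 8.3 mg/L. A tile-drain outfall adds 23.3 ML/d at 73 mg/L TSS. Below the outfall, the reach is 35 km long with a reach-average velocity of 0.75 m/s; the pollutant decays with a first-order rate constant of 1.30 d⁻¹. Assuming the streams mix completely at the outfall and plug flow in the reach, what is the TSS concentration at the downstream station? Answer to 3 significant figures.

Conservation of mass: C = (623.0·8.300 + 23.30·73.00) / 646.3 = 6872/646.3 = 10.63 mg/L.
Travel time t = 35·1000 / 0.75 = 46670 s = 12.96 h.
First-order decay: C = 10.63·exp(−k·t) = 10.63·0.4955 = 5.269 mg/L.

5.27 mg/L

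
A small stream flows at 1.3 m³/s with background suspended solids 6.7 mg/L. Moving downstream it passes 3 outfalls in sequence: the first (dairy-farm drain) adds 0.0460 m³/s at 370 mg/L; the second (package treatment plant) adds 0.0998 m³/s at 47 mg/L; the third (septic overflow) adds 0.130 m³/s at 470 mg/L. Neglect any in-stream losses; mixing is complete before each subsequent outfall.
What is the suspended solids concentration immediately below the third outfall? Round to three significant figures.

58.1 mg/L

Below outfall 1: Q → 1.346 m³/s, C = (1.300·6.700 + 0.04600·370.0)/1.346 = 19.12 mg/L.
Below outfall 2: Q → 1.446 m³/s, C = (1.346·19.12 + 0.09980·47.00)/1.446 = 21.04 mg/L.
Below outfall 3: Q → 1.576 m³/s, C = (1.446·21.04 + 0.1300·470.0)/1.576 = 58.08 mg/L.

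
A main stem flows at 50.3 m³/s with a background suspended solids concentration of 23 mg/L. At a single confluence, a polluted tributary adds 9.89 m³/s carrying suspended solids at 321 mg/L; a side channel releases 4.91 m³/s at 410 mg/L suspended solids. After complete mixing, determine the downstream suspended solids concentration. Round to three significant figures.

97.5 mg/L

After mixing, C = (50.30·23.00 + 9.890·321.0 + 4.910·410.0) / 65.10 = 6345/65.10 = 97.46 mg/L.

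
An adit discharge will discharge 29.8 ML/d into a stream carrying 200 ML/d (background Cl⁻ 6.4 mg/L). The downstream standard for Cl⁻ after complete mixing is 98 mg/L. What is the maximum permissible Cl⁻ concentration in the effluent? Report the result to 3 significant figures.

713 mg/L

At the limit, (Qr·Cr + Qe·Cₑ)/(Qr + Qe) = 98:
Cₑ = (229.8·98 − 200.0·6.400) / 29.80 = 712.8 mg/L.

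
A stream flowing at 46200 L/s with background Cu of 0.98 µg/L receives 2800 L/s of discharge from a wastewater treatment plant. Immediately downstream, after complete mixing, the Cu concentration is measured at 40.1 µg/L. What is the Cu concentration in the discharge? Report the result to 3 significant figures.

686 µg/L

Mass balance: 46200·0.9800 + 2800·Cₑ = 49000·40.10
→ Cₑ = (49000·40.10 − 46200·0.9800) / 2800 = 685.6 µg/L.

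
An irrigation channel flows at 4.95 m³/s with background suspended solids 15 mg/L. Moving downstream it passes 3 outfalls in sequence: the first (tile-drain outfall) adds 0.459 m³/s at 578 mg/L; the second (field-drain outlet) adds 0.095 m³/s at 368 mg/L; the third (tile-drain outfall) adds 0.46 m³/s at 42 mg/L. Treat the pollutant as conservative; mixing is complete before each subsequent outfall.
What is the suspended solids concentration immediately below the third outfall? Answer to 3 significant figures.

Below outfall 1: Q → 5.409 m³/s, C = (4.950·15.00 + 0.4590·578.0)/5.409 = 62.78 mg/L.
Below outfall 2: Q → 5.504 m³/s, C = (5.409·62.78 + 0.09500·368.0)/5.504 = 68.04 mg/L.
Below outfall 3: Q → 5.964 m³/s, C = (5.504·68.04 + 0.4600·42.00)/5.964 = 66.03 mg/L.

66.0 mg/L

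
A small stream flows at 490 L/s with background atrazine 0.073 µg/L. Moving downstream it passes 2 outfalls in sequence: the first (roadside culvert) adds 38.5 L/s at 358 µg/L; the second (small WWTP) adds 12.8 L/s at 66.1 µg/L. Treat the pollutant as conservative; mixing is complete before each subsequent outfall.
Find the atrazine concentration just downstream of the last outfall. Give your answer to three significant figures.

27.1 µg/L

After outfall 1: Q = 490.0 + 38.50 = 528.5 L/s; C = (490.0·0.07300 + 38.50·358.0)/528.5 = 26.15 µg/L.
After outfall 2: Q = 528.5 + 12.80 = 541.3 L/s; C = (528.5·26.15 + 12.80·66.10)/541.3 = 27.09 µg/L.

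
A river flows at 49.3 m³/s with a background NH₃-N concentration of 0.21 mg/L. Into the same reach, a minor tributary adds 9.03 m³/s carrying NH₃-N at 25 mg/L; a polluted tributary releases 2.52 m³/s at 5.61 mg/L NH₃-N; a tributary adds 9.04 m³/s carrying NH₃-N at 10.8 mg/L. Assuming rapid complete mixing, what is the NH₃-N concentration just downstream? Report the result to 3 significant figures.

After mixing, C = (49.30·0.2100 + 9.030·25.00 + 2.520·5.610 + 9.040·10.80) / 69.89 = 347.9/69.89 = 4.977 mg/L.

4.98 mg/L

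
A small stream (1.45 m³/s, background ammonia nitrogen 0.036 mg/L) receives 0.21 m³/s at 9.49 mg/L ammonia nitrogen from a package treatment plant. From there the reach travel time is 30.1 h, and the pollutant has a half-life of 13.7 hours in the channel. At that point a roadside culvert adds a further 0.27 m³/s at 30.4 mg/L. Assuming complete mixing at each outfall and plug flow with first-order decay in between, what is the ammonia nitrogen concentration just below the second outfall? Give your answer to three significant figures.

Mass balance: C = (1.450·0.03600 + 0.2100·9.490) / 1.660 = 2.045/1.660 = 1.232 mg/L; combined flow 1.660 m³/s.
Half-life 13.7 h → k = ln 2 / 13.7 = 0.05059 h⁻¹ = 1.214 d⁻¹.
Decay over the reach: 1.232·exp(−kt) = 1.232·0.2181 = 0.2687 mg/L.
Second outfall: C = (1.660·0.2687 + 0.2700·30.40)/1.930 = 4.484 mg/L.

4.48 mg/L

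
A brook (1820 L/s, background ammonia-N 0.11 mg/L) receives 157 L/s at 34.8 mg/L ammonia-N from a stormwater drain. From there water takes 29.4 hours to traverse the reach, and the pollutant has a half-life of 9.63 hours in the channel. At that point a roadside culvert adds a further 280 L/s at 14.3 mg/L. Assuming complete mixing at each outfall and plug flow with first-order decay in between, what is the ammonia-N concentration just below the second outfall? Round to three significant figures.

2.08 mg/L

Flow-weighted average: C = (1820·0.1100 + 157.0·34.80) / 1977 = 5664/1977 = 2.865 mg/L; combined flow 1977 L/s.
Half-life 9.63 h → k = ln 2 / 9.63 = 0.07198 h⁻¹ = 1.727 d⁻¹.
After decay, C = 2.865 × e^(−kt) = 2.865 × 0.1205 = 0.3452 mg/L.
Second outfall: C = (1977·0.3452 + 280.0·14.30)/2257 = 2.076 mg/L.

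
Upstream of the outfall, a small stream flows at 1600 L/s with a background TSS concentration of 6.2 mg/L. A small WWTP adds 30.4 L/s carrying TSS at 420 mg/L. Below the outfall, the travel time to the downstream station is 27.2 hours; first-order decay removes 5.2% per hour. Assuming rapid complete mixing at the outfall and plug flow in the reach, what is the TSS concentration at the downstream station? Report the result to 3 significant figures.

3.26 mg/L

Conservation of mass: C = (1600·6.200 + 30.40·420.0) / 1630 = 22690/1630 = 13.92 mg/L.
5.2%/h lost → k = −ln(1 − 0.052) = 0.05340 h⁻¹.
Decay over the reach: 13.92·exp(−kt) = 13.92·0.2340 = 3.256 mg/L.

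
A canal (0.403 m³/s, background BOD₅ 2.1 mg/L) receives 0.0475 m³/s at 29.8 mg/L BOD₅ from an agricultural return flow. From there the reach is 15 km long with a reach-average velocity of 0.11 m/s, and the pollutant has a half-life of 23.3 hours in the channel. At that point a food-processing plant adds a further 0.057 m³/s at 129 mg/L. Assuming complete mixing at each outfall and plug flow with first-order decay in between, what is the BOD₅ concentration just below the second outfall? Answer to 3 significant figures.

15.9 mg/L

Mixed concentration C = ΣQC/ΣQ = (0.4030·2.100 + 0.04750·29.80) / 0.4505 = 2.262/0.4505 = 5.021 mg/L; combined flow 0.4505 m³/s.
Travel time t = 15·1000 / 0.11 = 136400 s = 37.88 h.
Half-life 23.3 h → k = ln 2 / 23.3 = 0.02975 h⁻¹ = 0.7140 d⁻¹.
Applying C = C₀e^(−kt): 5.021 × 0.3241 = 1.627 mg/L.
At the second outfall, C = (0.4505·1.627 + 0.05700·129.0) / (0.4505 + 0.05700) = 15.93 mg/L.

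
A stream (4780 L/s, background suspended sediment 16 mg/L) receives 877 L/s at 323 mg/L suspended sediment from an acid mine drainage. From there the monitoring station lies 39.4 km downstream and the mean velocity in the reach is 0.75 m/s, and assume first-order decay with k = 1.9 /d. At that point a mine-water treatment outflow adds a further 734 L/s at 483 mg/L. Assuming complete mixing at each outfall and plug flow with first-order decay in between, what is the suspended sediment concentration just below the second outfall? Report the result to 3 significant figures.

73.2 mg/L

Flow-weighted average: C = (4780·16.00 + 877.0·323.0) / 5657 = 359800/5657 = 63.59 mg/L; combined flow 5657 L/s.
Travel time t = 39.4·1000 / 0.75 = 52530 s = 14.59 h.
First-order decay: C = 63.59·exp(−k·t) = 63.59·0.3150 = 20.03 mg/L.
Second outfall: C = (5657·20.03 + 734.0·483.0)/6391 = 73.20 mg/L.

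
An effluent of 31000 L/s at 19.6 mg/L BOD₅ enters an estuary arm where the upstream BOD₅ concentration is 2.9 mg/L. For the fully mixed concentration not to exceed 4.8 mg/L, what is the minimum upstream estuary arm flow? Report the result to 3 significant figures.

Set C_mix = 4.8: (Q·2.900 + 31000·19.60) / (Q + 31000) = 4.8
→ Q = 31000·(19.60 − 4.8)/(4.8 − 2.900) = 241500 L/s.

241000 L/s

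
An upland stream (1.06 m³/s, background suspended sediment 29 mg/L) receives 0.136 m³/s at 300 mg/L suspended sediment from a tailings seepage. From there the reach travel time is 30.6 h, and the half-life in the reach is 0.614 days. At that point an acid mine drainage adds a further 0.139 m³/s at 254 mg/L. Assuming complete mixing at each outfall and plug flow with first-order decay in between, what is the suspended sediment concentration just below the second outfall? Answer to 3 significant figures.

39.2 mg/L

Flow-weighted average: C = (1.060·29.00 + 0.1360·300.0) / 1.196 = 71.54/1.196 = 59.82 mg/L; combined flow 1.196 m³/s.
Half-life 0.614 d → k = ln 2 / 0.614 = 1.129 d⁻¹.
Applying C = C₀e^(−kt): 59.82 × 0.2371 = 14.18 mg/L.
At the second outfall, C = (1.196·14.18 + 0.1390·254.0) / (1.196 + 0.1390) = 39.15 mg/L.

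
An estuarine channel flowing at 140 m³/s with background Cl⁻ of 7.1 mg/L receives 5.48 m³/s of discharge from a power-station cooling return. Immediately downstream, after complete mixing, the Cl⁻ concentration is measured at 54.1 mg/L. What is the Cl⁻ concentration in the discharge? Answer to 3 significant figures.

Mass balance: 140.0·7.100 + 5.480·Cₑ = 145.5·54.10
→ Cₑ = (145.5·54.10 − 140.0·7.100) / 5.480 = 1255 mg/L.

1250 mg/L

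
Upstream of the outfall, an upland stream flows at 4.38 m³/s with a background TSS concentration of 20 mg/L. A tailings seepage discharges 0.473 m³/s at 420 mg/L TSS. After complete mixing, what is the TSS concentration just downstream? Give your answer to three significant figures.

59.0 mg/L

Flow-weighted average: C = (4.380·20.00 + 0.4730·420.0) / 4.853 = 286.3/4.853 = 58.99 mg/L.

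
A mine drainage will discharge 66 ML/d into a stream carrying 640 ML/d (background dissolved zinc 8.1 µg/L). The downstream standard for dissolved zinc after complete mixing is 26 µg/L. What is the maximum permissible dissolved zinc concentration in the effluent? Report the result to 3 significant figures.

200 µg/L

At the limit, (Qr·Cr + Qe·Cₑ)/(Qr + Qe) = 26:
Cₑ = (706.0·26 − 640.0·8.100) / 66.00 = 199.6 µg/L.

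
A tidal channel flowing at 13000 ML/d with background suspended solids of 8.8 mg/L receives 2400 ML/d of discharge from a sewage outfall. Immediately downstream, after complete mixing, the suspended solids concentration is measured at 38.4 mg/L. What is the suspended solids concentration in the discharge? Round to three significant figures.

199 mg/L

Mass balance: 13000·8.800 + 2400·Cₑ = 15400·38.40
→ Cₑ = (15400·38.40 − 13000·8.800) / 2400 = 198.7 mg/L.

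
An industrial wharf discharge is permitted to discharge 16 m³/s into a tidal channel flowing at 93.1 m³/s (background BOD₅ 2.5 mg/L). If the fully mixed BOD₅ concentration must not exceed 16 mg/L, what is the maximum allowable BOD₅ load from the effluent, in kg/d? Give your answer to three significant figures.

131000 kg/d

Mass balance at the limit: 93.10·2.500 + 16.00·Cₑ = 109.1·16 → Cₑ = 94.55 mg/L.
Load = 16.00 m³/s × 94.55 g/m³ × 86 400 s/d = 130700 kg/d.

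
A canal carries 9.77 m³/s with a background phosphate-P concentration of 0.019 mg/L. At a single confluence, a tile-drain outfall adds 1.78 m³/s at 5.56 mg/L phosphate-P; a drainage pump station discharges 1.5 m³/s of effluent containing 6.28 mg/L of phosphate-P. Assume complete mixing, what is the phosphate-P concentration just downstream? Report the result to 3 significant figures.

Mass balance: C = (9.770·0.01900 + 1.780·5.560 + 1.500·6.280) / 13.05 = 19.50/13.05 = 1.494 mg/L.

1.49 mg/L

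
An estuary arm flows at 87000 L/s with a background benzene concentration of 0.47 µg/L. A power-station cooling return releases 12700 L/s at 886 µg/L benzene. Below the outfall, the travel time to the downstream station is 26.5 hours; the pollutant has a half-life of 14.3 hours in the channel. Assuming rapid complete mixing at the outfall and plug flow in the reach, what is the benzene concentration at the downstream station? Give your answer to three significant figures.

Flow-weighted average: C = (87000·0.4700 + 12700·886.0) / 99700 = 11290000/99700 = 113.3 µg/L.
Half-life 14.3 h → k = ln 2 / 14.3 = 0.04847 h⁻¹ = 1.163 d⁻¹.
Applying C = C₀e^(−kt): 113.3 × 0.2768 = 31.35 µg/L.

31.4 µg/L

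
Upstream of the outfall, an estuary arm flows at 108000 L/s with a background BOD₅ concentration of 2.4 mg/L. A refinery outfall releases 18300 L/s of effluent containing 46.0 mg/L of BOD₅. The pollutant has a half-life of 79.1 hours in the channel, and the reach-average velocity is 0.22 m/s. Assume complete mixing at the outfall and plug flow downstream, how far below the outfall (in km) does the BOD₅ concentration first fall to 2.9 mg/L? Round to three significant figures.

Flow-weighted average: C = (108000·2.400 + 18300·46.00) / 126300 = 1101000/126300 = 8.717 mg/L.
Half-life 79.1 h → k = ln 2 / 79.1 = 0.008763 h⁻¹ = 0.2103 d⁻¹.
Set 8.717·exp(−k·t) = 2.9 → t = ln(8.717/2.9)/k = 452200 s = 125.6 h.
Distance = v·t = 0.22·452200 = 99470 m = 99.47 km.

99.5 km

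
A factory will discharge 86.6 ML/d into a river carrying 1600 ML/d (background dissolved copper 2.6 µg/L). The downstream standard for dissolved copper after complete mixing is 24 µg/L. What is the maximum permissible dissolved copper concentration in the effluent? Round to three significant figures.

At the limit, (Qr·Cr + Qe·Cₑ)/(Qr + Qe) = 24:
Cₑ = (1687·24 − 1600·2.600) / 86.60 = 419.4 µg/L.

419 µg/L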